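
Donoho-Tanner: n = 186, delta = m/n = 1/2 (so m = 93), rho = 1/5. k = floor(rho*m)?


m = 1/2*186 = 93.
rho = 1/5.
rho*m = 1/5*93 = 18.6.
k = floor(18.6) = 18.

18


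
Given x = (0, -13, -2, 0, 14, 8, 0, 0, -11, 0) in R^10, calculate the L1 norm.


Non-zero entries: [(1, -13), (2, -2), (4, 14), (5, 8), (8, -11)]
Absolute values: [13, 2, 14, 8, 11]
||x||_1 = sum = 48.

48


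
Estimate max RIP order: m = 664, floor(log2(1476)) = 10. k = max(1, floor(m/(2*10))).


floor(log2(1476)) = 10.
2*10 = 20.
m/(2*floor(log2(n))) = 664/20 ≈ 33.2.
floor = 33.
k = max(1, 33) = 33.

33


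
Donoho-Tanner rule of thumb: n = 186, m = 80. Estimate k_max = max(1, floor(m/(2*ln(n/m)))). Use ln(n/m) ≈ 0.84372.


n/m = 186/80 = 93/40.
ln(n/m) ≈ 0.84372.
2*ln(n/m) ≈ 1.68744.
m/(2*ln(n/m)) ≈ 80/1.68744 ≈ 47.4091.
floor = 47.
k_max = max(1, 47) = 47.

47


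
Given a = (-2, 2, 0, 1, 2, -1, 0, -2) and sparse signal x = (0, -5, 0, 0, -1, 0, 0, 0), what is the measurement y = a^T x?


Non-zero terms: ['2*-5', '2*-1']
Products: [-10, -2]
y = sum = -12.

-12


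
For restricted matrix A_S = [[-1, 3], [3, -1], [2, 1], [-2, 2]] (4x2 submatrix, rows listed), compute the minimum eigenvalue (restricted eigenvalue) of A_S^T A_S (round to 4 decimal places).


A_S^T A_S = [[18, -8], [-8, 15]].
trace = 33.
det = 206.
disc = trace^2 - 4*det = 1089 - 4*206 = 265.
sqrt(265) ≈ 16.278821.
lam_min = (33 - sqrt(265))/2 ≈ (33 - 16.278821)/2 = 8.3605895 ≈ 8.3606.

8.3606


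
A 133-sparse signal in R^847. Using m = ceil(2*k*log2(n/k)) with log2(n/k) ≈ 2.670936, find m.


log2(n/k) = log2(847/133) ≈ 2.670936.
2*k*log2(n/k) ≈ 2*133*2.670936 = 710.468976.
m = ceil(710.468976) = 711.

711


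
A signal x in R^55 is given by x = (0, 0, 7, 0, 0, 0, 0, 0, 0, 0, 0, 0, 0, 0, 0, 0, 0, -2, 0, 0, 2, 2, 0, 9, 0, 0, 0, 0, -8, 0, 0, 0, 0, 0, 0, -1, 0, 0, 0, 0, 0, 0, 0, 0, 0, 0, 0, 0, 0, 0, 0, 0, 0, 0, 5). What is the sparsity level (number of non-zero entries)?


Non-zero positions: [2, 17, 20, 21, 23, 28, 35, 54].
Sparsity = 8.

8


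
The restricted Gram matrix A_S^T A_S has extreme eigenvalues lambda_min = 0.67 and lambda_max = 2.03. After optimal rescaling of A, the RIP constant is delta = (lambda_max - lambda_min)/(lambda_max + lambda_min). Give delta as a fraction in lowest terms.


lambda_max - lambda_min = 2.03 - 0.67 = 1.36.
lambda_max + lambda_min = 2.03 + 0.67 = 2.70.
delta = 1.36/2.70 = 136/270 = 68/135.

68/135


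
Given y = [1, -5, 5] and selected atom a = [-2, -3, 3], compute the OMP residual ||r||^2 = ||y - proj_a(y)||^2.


a^T a = 22.
a^T y = 28.
coeff = 28/22 = 14/11.
||r||^2 = 169/11.

169/11


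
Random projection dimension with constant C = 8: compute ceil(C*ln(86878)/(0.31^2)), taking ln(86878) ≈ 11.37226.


ln(86878) ≈ 11.37226.
eps^2 = 0.31^2 = 0.0961.
C*ln(N)/eps^2 ≈ 8*11.37226/0.0961 ≈ 946.7022.
m = ceil(946.7022) = 947.

947


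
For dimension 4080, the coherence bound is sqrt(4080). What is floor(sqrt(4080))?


63^2 = 3969 <= 4080 < 4096 = 64^2, so 63 <= sqrt(4080) < 64.
floor(sqrt(4080)) = 63.

63


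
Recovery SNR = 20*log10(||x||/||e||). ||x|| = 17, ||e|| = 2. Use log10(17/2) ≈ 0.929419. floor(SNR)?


||x||/||e|| = 17/2.
log10(17/2) ≈ 0.929419.
20*log10(||x||/||e||) ≈ 20*0.929419 = 18.58838.
floor(18.58838) = 18.

18


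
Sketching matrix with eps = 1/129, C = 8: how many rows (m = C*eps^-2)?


1/eps = 129.
(1/eps)^2 = 16641.
m = 8*16641 = 133128.

133128


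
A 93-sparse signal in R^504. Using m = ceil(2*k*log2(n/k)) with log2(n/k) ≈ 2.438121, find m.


log2(n/k) = log2(504/93) ≈ 2.438121.
2*k*log2(n/k) ≈ 2*93*2.438121 = 453.490506.
m = ceil(453.490506) = 454.

454


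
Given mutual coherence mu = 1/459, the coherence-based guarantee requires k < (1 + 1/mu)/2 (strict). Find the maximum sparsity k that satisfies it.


1/mu = 459.
1 + 1/mu = 460.
(1 + 1/mu)/2 = 230 is an integer and the inequality is strict, so k_max = 230 - 1 = 229.

229


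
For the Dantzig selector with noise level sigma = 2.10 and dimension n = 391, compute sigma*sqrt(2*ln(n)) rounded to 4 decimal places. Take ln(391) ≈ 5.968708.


ln(391) ≈ 5.968708.
2*ln(n) ≈ 11.937416.
sqrt(2*ln(n)) ≈ sqrt(11.937416) ≈ 3.455057.
threshold ≈ 2.10*3.455057 = 7.2556197 ≈ 7.2556.

7.2556


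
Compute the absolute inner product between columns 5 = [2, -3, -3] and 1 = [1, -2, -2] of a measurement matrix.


Inner product: 2*1 + -3*-2 + -3*-2
Products: [2, 6, 6]
Sum = 14.
|dot| = 14.

14


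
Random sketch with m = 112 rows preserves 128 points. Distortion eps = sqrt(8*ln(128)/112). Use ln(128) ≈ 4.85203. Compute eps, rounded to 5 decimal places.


ln(128) ≈ 4.85203.
8*ln(N)/m ≈ 8*4.85203/112 ≈ 0.34657357.
eps = sqrt(0.34657357) ≈ 0.588705 ≈ 0.58871.

0.58871


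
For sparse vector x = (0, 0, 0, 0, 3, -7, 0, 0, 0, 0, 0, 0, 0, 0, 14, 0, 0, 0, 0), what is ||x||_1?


Non-zero entries: [(4, 3), (5, -7), (14, 14)]
Absolute values: [3, 7, 14]
||x||_1 = sum = 24.

24


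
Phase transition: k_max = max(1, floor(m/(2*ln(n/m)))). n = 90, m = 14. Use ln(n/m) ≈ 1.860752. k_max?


n/m = 90/14 = 45/7.
ln(n/m) ≈ 1.860752.
2*ln(n/m) ≈ 3.721504.
m/(2*ln(n/m)) ≈ 14/3.721504 ≈ 3.7619.
floor = 3.
k_max = max(1, 3) = 3.

3


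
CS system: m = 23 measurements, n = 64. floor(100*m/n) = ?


100*m/n = 100*23/64 ≈ 35.9375.
floor = 35.

35


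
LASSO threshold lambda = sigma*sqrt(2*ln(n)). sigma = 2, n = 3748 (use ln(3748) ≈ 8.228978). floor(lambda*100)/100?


ln(3748) ≈ 8.228978.
2*ln(n) ≈ 16.457956.
sqrt(2*ln(n)) ≈ sqrt(16.457956) ≈ 4.056841.
lambda ≈ 2*4.056841 = 8.113682.
floor(lambda*100)/100 = 8.11.

8.11


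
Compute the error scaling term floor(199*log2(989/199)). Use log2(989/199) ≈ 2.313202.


log2(n/k) = log2(989/199) ≈ 2.313202.
k*log2(n/k) ≈ 199*2.313202 = 460.327198.
floor(460.327198) = 460.

460


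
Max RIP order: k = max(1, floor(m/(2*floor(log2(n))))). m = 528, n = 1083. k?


floor(log2(1083)) = 10.
2*10 = 20.
m/(2*floor(log2(n))) = 528/20 ≈ 26.4.
floor = 26.
k = max(1, 26) = 26.

26


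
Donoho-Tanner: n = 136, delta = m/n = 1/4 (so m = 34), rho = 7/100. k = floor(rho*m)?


m = 1/4*136 = 34.
rho = 7/100.
rho*m = 7/100*34 = 2.38.
k = floor(2.38) = 2.

2


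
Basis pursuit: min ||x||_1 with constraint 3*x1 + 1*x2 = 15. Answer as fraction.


Axis intercepts:
  x1 = 5, x2 = 0: L1 = 5
  x1 = 0, x2 = 15: L1 = 15
x* = (5, 0)
||x*||_1 = 5.

5


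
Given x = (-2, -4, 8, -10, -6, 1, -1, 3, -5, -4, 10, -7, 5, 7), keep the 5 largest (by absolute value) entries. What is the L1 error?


Sorted |x_i| descending: [10, 10, 8, 7, 7, 6, 5, 5, 4, 4, 3, 2, 1, 1]
Keep top 5: [10, 10, 8, 7, 7]
Tail entries: [6, 5, 5, 4, 4, 3, 2, 1, 1]
L1 error = sum of tail = 31.

31


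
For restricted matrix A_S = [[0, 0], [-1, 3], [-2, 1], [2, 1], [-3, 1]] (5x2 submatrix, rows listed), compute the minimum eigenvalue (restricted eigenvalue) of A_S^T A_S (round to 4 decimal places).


A_S^T A_S = [[18, -6], [-6, 12]].
trace = 30.
det = 180.
disc = trace^2 - 4*det = 900 - 4*180 = 180.
sqrt(180) ≈ 13.416408.
lam_min = (30 - sqrt(180))/2 ≈ (30 - 13.416408)/2 = 8.291796 ≈ 8.2918.

8.2918


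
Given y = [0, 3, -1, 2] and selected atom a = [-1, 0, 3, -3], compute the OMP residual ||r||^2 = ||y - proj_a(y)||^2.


a^T a = 19.
a^T y = -9.
coeff = -9/19 = -9/19.
||r||^2 = 185/19.

185/19


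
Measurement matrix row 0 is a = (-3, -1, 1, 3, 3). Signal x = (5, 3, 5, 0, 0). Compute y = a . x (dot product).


Non-zero terms: ['-3*5', '-1*3', '1*5']
Products: [-15, -3, 5]
y = sum = -13.

-13


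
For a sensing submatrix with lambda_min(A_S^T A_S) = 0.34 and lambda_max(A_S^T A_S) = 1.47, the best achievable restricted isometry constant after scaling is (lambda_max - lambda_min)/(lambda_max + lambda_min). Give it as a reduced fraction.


lambda_max - lambda_min = 1.47 - 0.34 = 1.13.
lambda_max + lambda_min = 1.47 + 0.34 = 1.81.
delta = 1.13/1.81 = 113/181.

113/181


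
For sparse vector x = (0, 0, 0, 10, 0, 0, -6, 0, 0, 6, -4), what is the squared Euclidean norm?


Non-zero entries: [(3, 10), (6, -6), (9, 6), (10, -4)]
Squares: [100, 36, 36, 16]
||x||_2^2 = sum = 188.

188


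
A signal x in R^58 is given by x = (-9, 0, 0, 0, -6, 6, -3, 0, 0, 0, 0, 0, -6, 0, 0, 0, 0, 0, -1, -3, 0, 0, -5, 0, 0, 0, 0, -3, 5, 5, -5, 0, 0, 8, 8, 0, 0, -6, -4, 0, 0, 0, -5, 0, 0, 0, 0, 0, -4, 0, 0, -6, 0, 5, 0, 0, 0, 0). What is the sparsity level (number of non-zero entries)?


Non-zero positions: [0, 4, 5, 6, 12, 18, 19, 22, 27, 28, 29, 30, 33, 34, 37, 38, 42, 48, 51, 53].
Sparsity = 20.

20


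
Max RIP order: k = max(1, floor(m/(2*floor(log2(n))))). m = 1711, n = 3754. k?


floor(log2(3754)) = 11.
2*11 = 22.
m/(2*floor(log2(n))) = 1711/22 ≈ 77.7727.
floor = 77.
k = max(1, 77) = 77.

77


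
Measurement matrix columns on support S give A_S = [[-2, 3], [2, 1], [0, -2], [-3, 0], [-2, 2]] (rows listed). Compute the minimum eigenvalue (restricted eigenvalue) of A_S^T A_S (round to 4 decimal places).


A_S^T A_S = [[21, -8], [-8, 18]].
trace = 39.
det = 314.
disc = trace^2 - 4*det = 1521 - 4*314 = 265.
sqrt(265) ≈ 16.278821.
lam_min = (39 - sqrt(265))/2 ≈ (39 - 16.278821)/2 = 11.3605895 ≈ 11.3606.

11.3606


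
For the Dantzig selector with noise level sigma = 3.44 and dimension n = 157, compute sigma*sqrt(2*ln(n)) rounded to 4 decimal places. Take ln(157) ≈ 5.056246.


ln(157) ≈ 5.056246.
2*ln(n) ≈ 10.112492.
sqrt(2*ln(n)) ≈ sqrt(10.112492) ≈ 3.180014.
threshold ≈ 3.44*3.180014 = 10.93924816 ≈ 10.9392.

10.9392


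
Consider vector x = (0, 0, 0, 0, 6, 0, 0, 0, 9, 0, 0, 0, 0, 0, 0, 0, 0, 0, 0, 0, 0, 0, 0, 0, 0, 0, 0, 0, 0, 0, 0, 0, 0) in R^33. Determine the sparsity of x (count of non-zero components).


Non-zero positions: [4, 8].
Sparsity = 2.

2


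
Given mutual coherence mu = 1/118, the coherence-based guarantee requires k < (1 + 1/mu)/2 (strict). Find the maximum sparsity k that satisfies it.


1/mu = 118.
1 + 1/mu = 119.
(1 + 1/mu)/2 = 59.5 is not an integer, so k_max = floor(59.5) = 59.

59


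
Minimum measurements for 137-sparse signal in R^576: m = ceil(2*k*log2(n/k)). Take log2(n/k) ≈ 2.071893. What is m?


log2(n/k) = log2(576/137) ≈ 2.071893.
2*k*log2(n/k) ≈ 2*137*2.071893 = 567.698682.
m = ceil(567.698682) = 568.

568


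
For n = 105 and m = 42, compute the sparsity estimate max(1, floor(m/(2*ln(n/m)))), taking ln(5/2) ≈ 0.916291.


n/m = 105/42 = 5/2.
ln(n/m) ≈ 0.916291.
2*ln(n/m) ≈ 1.832582.
m/(2*ln(n/m)) ≈ 42/1.832582 ≈ 22.9185.
floor = 22.
k_max = max(1, 22) = 22.

22


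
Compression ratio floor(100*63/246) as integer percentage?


100*m/n = 100*63/246 ≈ 25.6098.
floor = 25.

25


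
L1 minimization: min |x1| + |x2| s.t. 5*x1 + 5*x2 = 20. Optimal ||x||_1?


Axis intercepts:
  x1 = 4, x2 = 0: L1 = 4
  x1 = 0, x2 = 4: L1 = 4
x* = (4, 0)
||x*||_1 = 4.

4


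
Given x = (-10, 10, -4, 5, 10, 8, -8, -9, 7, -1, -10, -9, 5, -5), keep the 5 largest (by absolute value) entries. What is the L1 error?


Sorted |x_i| descending: [10, 10, 10, 10, 9, 9, 8, 8, 7, 5, 5, 5, 4, 1]
Keep top 5: [10, 10, 10, 10, 9]
Tail entries: [9, 8, 8, 7, 5, 5, 5, 4, 1]
L1 error = sum of tail = 52.

52


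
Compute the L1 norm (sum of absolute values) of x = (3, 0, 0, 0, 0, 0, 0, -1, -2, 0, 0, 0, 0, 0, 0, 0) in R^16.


Non-zero entries: [(0, 3), (7, -1), (8, -2)]
Absolute values: [3, 1, 2]
||x||_1 = sum = 6.

6


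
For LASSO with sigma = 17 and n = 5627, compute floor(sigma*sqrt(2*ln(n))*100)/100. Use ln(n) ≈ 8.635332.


ln(5627) ≈ 8.635332.
2*ln(n) ≈ 17.270664.
sqrt(2*ln(n)) ≈ sqrt(17.270664) ≈ 4.155799.
lambda ≈ 17*4.155799 = 70.648583.
floor(lambda*100)/100 = 70.64.

70.64


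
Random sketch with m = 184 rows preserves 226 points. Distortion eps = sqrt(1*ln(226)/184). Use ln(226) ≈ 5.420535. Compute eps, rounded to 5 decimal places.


ln(226) ≈ 5.420535.
1*ln(N)/m ≈ 1*5.420535/184 ≈ 0.02945943.
eps = sqrt(0.02945943) ≈ 0.1716375 ≈ 0.17164.

0.17164


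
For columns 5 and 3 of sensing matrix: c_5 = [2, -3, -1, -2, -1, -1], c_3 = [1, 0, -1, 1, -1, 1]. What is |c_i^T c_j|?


Inner product: 2*1 + -3*0 + -1*-1 + -2*1 + -1*-1 + -1*1
Products: [2, 0, 1, -2, 1, -1]
Sum = 1.
|dot| = 1.

1


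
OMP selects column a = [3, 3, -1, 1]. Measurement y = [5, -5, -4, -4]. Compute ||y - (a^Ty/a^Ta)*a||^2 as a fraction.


a^T a = 20.
a^T y = 0.
coeff = 0/20 = 0.
||r||^2 = 82.

82


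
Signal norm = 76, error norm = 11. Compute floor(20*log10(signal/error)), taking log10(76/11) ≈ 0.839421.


||x||/||e|| = 76/11.
log10(76/11) ≈ 0.839421.
20*log10(||x||/||e||) ≈ 20*0.839421 = 16.78842.
floor(16.78842) = 16.

16


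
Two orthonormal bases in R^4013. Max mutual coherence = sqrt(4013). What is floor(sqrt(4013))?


63^2 = 3969 <= 4013 < 4096 = 64^2, so 63 <= sqrt(4013) < 64.
floor(sqrt(4013)) = 63.

63


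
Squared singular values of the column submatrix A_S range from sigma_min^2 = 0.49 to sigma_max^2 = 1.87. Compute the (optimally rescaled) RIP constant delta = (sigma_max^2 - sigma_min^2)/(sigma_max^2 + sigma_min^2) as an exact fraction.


lambda_max - lambda_min = 1.87 - 0.49 = 1.38.
lambda_max + lambda_min = 1.87 + 0.49 = 2.36.
delta = 1.38/2.36 = 138/236 = 69/118.

69/118


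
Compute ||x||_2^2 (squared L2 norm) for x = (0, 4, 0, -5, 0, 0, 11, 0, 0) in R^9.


Non-zero entries: [(1, 4), (3, -5), (6, 11)]
Squares: [16, 25, 121]
||x||_2^2 = sum = 162.

162


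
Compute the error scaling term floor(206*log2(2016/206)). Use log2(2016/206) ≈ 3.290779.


log2(n/k) = log2(2016/206) ≈ 3.290779.
k*log2(n/k) ≈ 206*3.290779 = 677.900474.
floor(677.900474) = 677.

677


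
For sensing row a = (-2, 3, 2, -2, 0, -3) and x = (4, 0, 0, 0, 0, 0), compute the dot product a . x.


Non-zero terms: ['-2*4']
Products: [-8]
y = sum = -8.

-8


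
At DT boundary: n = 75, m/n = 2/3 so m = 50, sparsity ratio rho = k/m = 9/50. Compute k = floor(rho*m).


m = 2/3*75 = 50.
rho = 9/50.
rho*m = 9/50*50 = 9.
k = floor(9) = 9.

9


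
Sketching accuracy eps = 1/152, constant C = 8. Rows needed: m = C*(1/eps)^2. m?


1/eps = 152.
(1/eps)^2 = 23104.
m = 8*23104 = 184832.

184832


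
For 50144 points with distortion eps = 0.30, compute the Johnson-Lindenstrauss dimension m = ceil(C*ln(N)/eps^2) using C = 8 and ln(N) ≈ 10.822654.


ln(50144) ≈ 10.822654.
eps^2 = 0.30^2 = 0.09.
C*ln(N)/eps^2 ≈ 8*10.822654/0.09 ≈ 962.0137.
m = ceil(962.0137) = 963.

963


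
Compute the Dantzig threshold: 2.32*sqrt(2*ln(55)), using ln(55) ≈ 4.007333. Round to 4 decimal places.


ln(55) ≈ 4.007333.
2*ln(n) ≈ 8.014666.
sqrt(2*ln(n)) ≈ sqrt(8.014666) ≈ 2.831019.
threshold ≈ 2.32*2.831019 = 6.56796408 ≈ 6.5680.

6.5680


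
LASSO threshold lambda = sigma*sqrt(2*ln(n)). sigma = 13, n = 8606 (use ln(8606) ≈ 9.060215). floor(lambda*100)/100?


ln(8606) ≈ 9.060215.
2*ln(n) ≈ 18.12043.
sqrt(2*ln(n)) ≈ sqrt(18.12043) ≈ 4.25681.
lambda ≈ 13*4.25681 = 55.33853.
floor(lambda*100)/100 = 55.33.

55.33


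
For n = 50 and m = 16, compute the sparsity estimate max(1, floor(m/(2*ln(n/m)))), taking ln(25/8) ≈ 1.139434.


n/m = 50/16 = 25/8.
ln(n/m) ≈ 1.139434.
2*ln(n/m) ≈ 2.278868.
m/(2*ln(n/m)) ≈ 16/2.278868 ≈ 7.021.
floor = 7.
k_max = max(1, 7) = 7.

7


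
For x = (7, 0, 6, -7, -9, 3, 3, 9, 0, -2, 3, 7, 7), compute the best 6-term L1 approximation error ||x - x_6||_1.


Sorted |x_i| descending: [9, 9, 7, 7, 7, 7, 6, 3, 3, 3, 2, 0, 0]
Keep top 6: [9, 9, 7, 7, 7, 7]
Tail entries: [6, 3, 3, 3, 2, 0, 0]
L1 error = sum of tail = 17.

17


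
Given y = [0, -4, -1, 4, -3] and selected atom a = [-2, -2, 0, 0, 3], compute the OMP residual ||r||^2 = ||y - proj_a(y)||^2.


a^T a = 17.
a^T y = -1.
coeff = -1/17 = -1/17.
||r||^2 = 713/17.

713/17


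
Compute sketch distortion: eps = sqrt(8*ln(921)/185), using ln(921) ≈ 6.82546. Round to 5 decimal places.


ln(921) ≈ 6.82546.
8*ln(N)/m ≈ 8*6.82546/185 ≈ 0.29515503.
eps = sqrt(0.29515503) ≈ 0.5432817 ≈ 0.54328.

0.54328


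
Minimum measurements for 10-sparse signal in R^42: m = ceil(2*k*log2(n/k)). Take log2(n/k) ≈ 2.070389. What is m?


log2(n/k) = log2(42/10) ≈ 2.070389.
2*k*log2(n/k) ≈ 2*10*2.070389 = 41.40778.
m = ceil(41.40778) = 42.

42


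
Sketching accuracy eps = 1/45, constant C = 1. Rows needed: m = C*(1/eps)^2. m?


1/eps = 45.
(1/eps)^2 = 2025.
m = 1*2025 = 2025.

2025


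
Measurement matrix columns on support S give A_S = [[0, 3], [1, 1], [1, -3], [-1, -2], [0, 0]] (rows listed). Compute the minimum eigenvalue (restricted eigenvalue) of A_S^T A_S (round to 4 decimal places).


A_S^T A_S = [[3, 0], [0, 23]].
trace = 26.
det = 69.
disc = trace^2 - 4*det = 676 - 4*69 = 400.
sqrt(400) = 20.
lam_min = (26 - 20)/2 = 3 = 3.0000.

3.0000


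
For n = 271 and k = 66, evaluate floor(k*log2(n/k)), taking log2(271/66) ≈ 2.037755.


log2(n/k) = log2(271/66) ≈ 2.037755.
k*log2(n/k) ≈ 66*2.037755 = 134.49183.
floor(134.49183) = 134.

134


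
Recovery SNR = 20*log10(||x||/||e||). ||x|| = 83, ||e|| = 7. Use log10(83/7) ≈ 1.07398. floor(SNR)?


||x||/||e|| = 83/7.
log10(83/7) ≈ 1.07398.
20*log10(||x||/||e||) ≈ 20*1.07398 = 21.4796.
floor(21.4796) = 21.

21


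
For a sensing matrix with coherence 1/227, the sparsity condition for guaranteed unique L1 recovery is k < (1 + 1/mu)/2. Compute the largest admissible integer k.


1/mu = 227.
1 + 1/mu = 228.
(1 + 1/mu)/2 = 114 is an integer and the inequality is strict, so k_max = 114 - 1 = 113.

113


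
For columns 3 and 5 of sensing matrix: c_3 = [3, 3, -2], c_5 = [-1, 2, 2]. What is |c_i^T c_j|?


Inner product: 3*-1 + 3*2 + -2*2
Products: [-3, 6, -4]
Sum = -1.
|dot| = 1.

1


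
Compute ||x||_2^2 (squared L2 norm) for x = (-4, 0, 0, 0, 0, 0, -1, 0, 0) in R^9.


Non-zero entries: [(0, -4), (6, -1)]
Squares: [16, 1]
||x||_2^2 = sum = 17.

17


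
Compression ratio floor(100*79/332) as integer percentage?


100*m/n = 100*79/332 ≈ 23.7952.
floor = 23.

23


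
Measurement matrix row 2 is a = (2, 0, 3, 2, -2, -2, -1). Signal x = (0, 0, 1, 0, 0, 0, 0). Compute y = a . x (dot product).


Non-zero terms: ['3*1']
Products: [3]
y = sum = 3.

3


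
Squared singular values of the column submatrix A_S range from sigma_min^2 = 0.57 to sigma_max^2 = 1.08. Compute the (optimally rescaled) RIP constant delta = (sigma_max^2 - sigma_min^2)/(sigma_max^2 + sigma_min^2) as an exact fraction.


lambda_max - lambda_min = 1.08 - 0.57 = 0.51.
lambda_max + lambda_min = 1.08 + 0.57 = 1.65.
delta = 0.51/1.65 = 51/165 = 17/55.

17/55


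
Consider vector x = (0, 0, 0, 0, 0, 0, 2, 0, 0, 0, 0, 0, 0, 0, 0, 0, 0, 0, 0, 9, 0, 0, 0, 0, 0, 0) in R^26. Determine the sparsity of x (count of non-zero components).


Non-zero positions: [6, 19].
Sparsity = 2.

2


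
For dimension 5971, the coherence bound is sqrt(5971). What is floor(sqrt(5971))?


77^2 = 5929 <= 5971 < 6084 = 78^2, so 77 <= sqrt(5971) < 78.
floor(sqrt(5971)) = 77.

77


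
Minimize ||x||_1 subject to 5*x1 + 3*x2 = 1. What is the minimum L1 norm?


Axis intercepts:
  x1 = 1/5, x2 = 0: L1 = 1/5
  x1 = 0, x2 = 1/3: L1 = 1/3
x* = (1/5, 0)
||x*||_1 = 1/5.

1/5


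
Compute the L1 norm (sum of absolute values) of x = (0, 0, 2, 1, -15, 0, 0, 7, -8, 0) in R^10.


Non-zero entries: [(2, 2), (3, 1), (4, -15), (7, 7), (8, -8)]
Absolute values: [2, 1, 15, 7, 8]
||x||_1 = sum = 33.

33


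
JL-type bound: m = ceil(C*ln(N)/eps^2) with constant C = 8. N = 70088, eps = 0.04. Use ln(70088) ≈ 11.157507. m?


ln(70088) ≈ 11.157507.
eps^2 = 0.04^2 = 0.0016.
C*ln(N)/eps^2 ≈ 8*11.157507/0.0016 ≈ 55787.535.
m = ceil(55787.535) = 55788.

55788


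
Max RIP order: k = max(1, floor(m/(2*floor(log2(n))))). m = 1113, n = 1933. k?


floor(log2(1933)) = 10.
2*10 = 20.
m/(2*floor(log2(n))) = 1113/20 ≈ 55.65.
floor = 55.
k = max(1, 55) = 55.

55


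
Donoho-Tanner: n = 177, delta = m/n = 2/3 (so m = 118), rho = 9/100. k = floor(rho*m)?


m = 2/3*177 = 118.
rho = 9/100.
rho*m = 9/100*118 = 10.62.
k = floor(10.62) = 10.

10


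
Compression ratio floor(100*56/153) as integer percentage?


100*m/n = 100*56/153 ≈ 36.6013.
floor = 36.

36


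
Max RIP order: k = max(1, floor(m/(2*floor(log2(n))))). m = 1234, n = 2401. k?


floor(log2(2401)) = 11.
2*11 = 22.
m/(2*floor(log2(n))) = 1234/22 ≈ 56.0909.
floor = 56.
k = max(1, 56) = 56.

56


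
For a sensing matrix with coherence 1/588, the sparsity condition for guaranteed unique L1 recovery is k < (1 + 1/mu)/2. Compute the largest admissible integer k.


1/mu = 588.
1 + 1/mu = 589.
(1 + 1/mu)/2 = 294.5 is not an integer, so k_max = floor(294.5) = 294.

294


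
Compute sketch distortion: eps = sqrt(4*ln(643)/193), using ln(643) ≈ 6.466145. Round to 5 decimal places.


ln(643) ≈ 6.466145.
4*ln(N)/m ≈ 4*6.466145/193 ≈ 0.13401337.
eps = sqrt(0.13401337) ≈ 0.3660784 ≈ 0.36608.

0.36608


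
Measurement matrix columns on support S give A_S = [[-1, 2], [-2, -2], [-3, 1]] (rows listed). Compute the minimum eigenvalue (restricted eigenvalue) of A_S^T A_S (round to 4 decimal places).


A_S^T A_S = [[14, -1], [-1, 9]].
trace = 23.
det = 125.
disc = trace^2 - 4*det = 529 - 4*125 = 29.
sqrt(29) ≈ 5.385165.
lam_min = (23 - sqrt(29))/2 ≈ (23 - 5.385165)/2 = 8.8074175 ≈ 8.8074.

8.8074


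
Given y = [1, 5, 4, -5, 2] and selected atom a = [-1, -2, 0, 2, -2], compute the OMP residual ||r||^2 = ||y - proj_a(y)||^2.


a^T a = 13.
a^T y = -25.
coeff = -25/13 = -25/13.
||r||^2 = 298/13.

298/13


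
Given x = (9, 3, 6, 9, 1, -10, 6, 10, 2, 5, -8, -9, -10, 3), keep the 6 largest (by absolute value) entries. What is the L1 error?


Sorted |x_i| descending: [10, 10, 10, 9, 9, 9, 8, 6, 6, 5, 3, 3, 2, 1]
Keep top 6: [10, 10, 10, 9, 9, 9]
Tail entries: [8, 6, 6, 5, 3, 3, 2, 1]
L1 error = sum of tail = 34.

34


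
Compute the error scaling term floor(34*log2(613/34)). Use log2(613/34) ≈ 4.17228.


log2(n/k) = log2(613/34) ≈ 4.17228.
k*log2(n/k) ≈ 34*4.17228 = 141.85752.
floor(141.85752) = 141.

141


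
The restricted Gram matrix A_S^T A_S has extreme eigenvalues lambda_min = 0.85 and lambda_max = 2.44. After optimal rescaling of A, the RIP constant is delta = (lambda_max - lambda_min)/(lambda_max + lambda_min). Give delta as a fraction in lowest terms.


lambda_max - lambda_min = 2.44 - 0.85 = 1.59.
lambda_max + lambda_min = 2.44 + 0.85 = 3.29.
delta = 1.59/3.29 = 159/329.

159/329


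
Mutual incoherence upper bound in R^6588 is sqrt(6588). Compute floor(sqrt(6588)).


81^2 = 6561 <= 6588 < 6724 = 82^2, so 81 <= sqrt(6588) < 82.
floor(sqrt(6588)) = 81.

81


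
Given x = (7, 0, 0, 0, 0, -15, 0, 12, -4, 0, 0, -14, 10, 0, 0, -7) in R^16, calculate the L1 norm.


Non-zero entries: [(0, 7), (5, -15), (7, 12), (8, -4), (11, -14), (12, 10), (15, -7)]
Absolute values: [7, 15, 12, 4, 14, 10, 7]
||x||_1 = sum = 69.

69


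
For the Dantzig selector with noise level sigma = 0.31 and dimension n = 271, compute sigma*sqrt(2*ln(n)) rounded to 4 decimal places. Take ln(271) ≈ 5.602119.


ln(271) ≈ 5.602119.
2*ln(n) ≈ 11.204238.
sqrt(2*ln(n)) ≈ sqrt(11.204238) ≈ 3.347273.
threshold ≈ 0.31*3.347273 = 1.03765463 ≈ 1.0377.

1.0377


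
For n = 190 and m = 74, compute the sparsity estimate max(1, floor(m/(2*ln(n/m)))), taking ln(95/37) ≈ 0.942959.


n/m = 190/74 = 95/37.
ln(n/m) ≈ 0.942959.
2*ln(n/m) ≈ 1.885918.
m/(2*ln(n/m)) ≈ 74/1.885918 ≈ 39.2382.
floor = 39.
k_max = max(1, 39) = 39.

39


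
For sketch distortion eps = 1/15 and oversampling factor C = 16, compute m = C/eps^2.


1/eps = 15.
(1/eps)^2 = 225.
m = 16*225 = 3600.

3600


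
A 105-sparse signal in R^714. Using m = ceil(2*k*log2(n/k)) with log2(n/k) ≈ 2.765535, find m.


log2(n/k) = log2(714/105) ≈ 2.765535.
2*k*log2(n/k) ≈ 2*105*2.765535 = 580.76235.
m = ceil(580.76235) = 581.

581


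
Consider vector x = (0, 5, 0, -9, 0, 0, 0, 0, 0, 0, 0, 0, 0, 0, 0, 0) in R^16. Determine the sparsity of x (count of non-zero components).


Non-zero positions: [1, 3].
Sparsity = 2.

2


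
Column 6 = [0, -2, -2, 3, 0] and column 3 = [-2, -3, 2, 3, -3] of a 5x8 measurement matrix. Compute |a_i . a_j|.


Inner product: 0*-2 + -2*-3 + -2*2 + 3*3 + 0*-3
Products: [0, 6, -4, 9, 0]
Sum = 11.
|dot| = 11.

11


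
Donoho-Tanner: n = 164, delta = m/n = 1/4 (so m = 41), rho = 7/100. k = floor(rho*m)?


m = 1/4*164 = 41.
rho = 7/100.
rho*m = 7/100*41 = 2.87.
k = floor(2.87) = 2.

2


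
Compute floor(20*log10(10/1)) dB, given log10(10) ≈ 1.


||x||/||e|| = 10/1 = 10.
log10(10) ≈ 1.
20*log10(||x||/||e||) ≈ 20*1 = 20.
floor(20) = 20.

20


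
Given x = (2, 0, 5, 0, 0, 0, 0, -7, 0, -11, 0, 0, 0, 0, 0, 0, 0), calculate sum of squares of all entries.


Non-zero entries: [(0, 2), (2, 5), (7, -7), (9, -11)]
Squares: [4, 25, 49, 121]
||x||_2^2 = sum = 199.

199


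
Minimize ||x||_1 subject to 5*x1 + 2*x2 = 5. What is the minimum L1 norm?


Axis intercepts:
  x1 = 1, x2 = 0: L1 = 1
  x1 = 0, x2 = 5/2: L1 = 5/2
x* = (1, 0)
||x*||_1 = 1.

1


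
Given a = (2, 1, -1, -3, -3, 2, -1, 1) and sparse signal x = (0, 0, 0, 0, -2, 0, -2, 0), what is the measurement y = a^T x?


Non-zero terms: ['-3*-2', '-1*-2']
Products: [6, 2]
y = sum = 8.

8


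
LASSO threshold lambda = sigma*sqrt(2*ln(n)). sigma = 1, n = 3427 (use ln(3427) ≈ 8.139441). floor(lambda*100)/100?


ln(3427) ≈ 8.139441.
2*ln(n) ≈ 16.278882.
sqrt(2*ln(n)) ≈ sqrt(16.278882) ≈ 4.03471.
lambda ≈ 1*4.03471 = 4.03471.
floor(lambda*100)/100 = 4.03.

4.03


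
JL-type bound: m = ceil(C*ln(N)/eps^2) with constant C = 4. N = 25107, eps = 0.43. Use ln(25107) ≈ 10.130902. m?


ln(25107) ≈ 10.130902.
eps^2 = 0.43^2 = 0.1849.
C*ln(N)/eps^2 ≈ 4*10.130902/0.1849 ≈ 219.165.
m = ceil(219.165) = 220.

220


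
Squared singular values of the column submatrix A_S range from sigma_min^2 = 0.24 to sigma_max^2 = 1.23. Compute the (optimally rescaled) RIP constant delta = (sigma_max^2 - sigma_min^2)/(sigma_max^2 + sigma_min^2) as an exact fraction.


lambda_max - lambda_min = 1.23 - 0.24 = 0.99.
lambda_max + lambda_min = 1.23 + 0.24 = 1.47.
delta = 0.99/1.47 = 99/147 = 33/49.

33/49


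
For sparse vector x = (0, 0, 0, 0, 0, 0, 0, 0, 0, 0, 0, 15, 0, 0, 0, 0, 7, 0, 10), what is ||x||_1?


Non-zero entries: [(11, 15), (16, 7), (18, 10)]
Absolute values: [15, 7, 10]
||x||_1 = sum = 32.

32


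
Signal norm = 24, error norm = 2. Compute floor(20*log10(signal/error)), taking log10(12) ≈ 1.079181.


||x||/||e|| = 24/2 = 12.
log10(12) ≈ 1.079181.
20*log10(||x||/||e||) ≈ 20*1.079181 = 21.58362.
floor(21.58362) = 21.

21


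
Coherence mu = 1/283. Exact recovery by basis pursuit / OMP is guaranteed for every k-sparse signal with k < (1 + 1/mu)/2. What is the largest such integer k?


1/mu = 283.
1 + 1/mu = 284.
(1 + 1/mu)/2 = 142 is an integer and the inequality is strict, so k_max = 142 - 1 = 141.

141


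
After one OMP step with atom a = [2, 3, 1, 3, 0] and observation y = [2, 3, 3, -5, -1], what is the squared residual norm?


a^T a = 23.
a^T y = 1.
coeff = 1/23 = 1/23.
||r||^2 = 1103/23.

1103/23


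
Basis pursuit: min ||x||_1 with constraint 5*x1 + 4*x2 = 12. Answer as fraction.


Axis intercepts:
  x1 = 12/5, x2 = 0: L1 = 12/5
  x1 = 0, x2 = 3: L1 = 3
x* = (12/5, 0)
||x*||_1 = 12/5.

12/5


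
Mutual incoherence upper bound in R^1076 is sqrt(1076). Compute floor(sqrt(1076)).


32^2 = 1024 <= 1076 < 1089 = 33^2, so 32 <= sqrt(1076) < 33.
floor(sqrt(1076)) = 32.

32


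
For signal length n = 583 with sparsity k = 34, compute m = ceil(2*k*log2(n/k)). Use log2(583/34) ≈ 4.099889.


log2(n/k) = log2(583/34) ≈ 4.099889.
2*k*log2(n/k) ≈ 2*34*4.099889 = 278.792452.
m = ceil(278.792452) = 279.

279


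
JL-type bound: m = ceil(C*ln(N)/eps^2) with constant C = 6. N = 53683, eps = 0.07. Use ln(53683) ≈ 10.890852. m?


ln(53683) ≈ 10.890852.
eps^2 = 0.07^2 = 0.0049.
C*ln(N)/eps^2 ≈ 6*10.890852/0.0049 ≈ 13335.7371.
m = ceil(13335.7371) = 13336.

13336


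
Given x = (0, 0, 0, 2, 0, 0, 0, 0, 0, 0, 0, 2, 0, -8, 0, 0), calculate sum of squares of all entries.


Non-zero entries: [(3, 2), (11, 2), (13, -8)]
Squares: [4, 4, 64]
||x||_2^2 = sum = 72.

72


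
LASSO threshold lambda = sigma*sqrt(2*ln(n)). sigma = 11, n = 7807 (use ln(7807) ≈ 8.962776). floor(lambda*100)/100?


ln(7807) ≈ 8.962776.
2*ln(n) ≈ 17.925552.
sqrt(2*ln(n)) ≈ sqrt(17.925552) ≈ 4.233858.
lambda ≈ 11*4.233858 = 46.572438.
floor(lambda*100)/100 = 46.57.

46.57


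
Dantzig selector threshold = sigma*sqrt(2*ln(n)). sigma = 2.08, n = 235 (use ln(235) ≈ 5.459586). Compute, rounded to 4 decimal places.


ln(235) ≈ 5.459586.
2*ln(n) ≈ 10.919172.
sqrt(2*ln(n)) ≈ sqrt(10.919172) ≈ 3.304417.
threshold ≈ 2.08*3.304417 = 6.87318736 ≈ 6.8732.

6.8732


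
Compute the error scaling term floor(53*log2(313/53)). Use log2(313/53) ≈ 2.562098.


log2(n/k) = log2(313/53) ≈ 2.562098.
k*log2(n/k) ≈ 53*2.562098 = 135.791194.
floor(135.791194) = 135.

135


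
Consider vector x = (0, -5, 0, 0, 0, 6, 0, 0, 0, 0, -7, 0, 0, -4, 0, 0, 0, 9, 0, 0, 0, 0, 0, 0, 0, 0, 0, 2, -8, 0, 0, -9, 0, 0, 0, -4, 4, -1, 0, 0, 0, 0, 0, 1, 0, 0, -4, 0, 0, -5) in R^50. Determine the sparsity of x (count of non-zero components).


Non-zero positions: [1, 5, 10, 13, 17, 27, 28, 31, 35, 36, 37, 43, 46, 49].
Sparsity = 14.

14


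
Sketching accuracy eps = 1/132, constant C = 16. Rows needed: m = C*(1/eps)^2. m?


1/eps = 132.
(1/eps)^2 = 17424.
m = 16*17424 = 278784.

278784


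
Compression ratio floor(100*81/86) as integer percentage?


100*m/n = 100*81/86 ≈ 94.186.
floor = 94.

94


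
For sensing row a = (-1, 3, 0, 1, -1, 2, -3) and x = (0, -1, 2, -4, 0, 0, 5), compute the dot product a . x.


Non-zero terms: ['3*-1', '0*2', '1*-4', '-3*5']
Products: [-3, 0, -4, -15]
y = sum = -22.

-22


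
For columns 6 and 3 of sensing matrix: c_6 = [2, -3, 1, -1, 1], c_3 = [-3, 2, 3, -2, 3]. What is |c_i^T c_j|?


Inner product: 2*-3 + -3*2 + 1*3 + -1*-2 + 1*3
Products: [-6, -6, 3, 2, 3]
Sum = -4.
|dot| = 4.

4


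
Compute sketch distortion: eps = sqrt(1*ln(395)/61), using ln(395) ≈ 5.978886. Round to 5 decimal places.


ln(395) ≈ 5.978886.
1*ln(N)/m ≈ 1*5.978886/61 ≈ 0.09801452.
eps = sqrt(0.09801452) ≈ 0.3130727 ≈ 0.31307.

0.31307


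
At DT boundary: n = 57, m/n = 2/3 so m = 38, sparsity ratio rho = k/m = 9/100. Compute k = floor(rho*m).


m = 2/3*57 = 38.
rho = 9/100.
rho*m = 9/100*38 = 3.42.
k = floor(3.42) = 3.

3


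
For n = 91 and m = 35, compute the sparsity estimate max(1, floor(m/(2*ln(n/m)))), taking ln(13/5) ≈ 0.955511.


n/m = 91/35 = 13/5.
ln(n/m) ≈ 0.955511.
2*ln(n/m) ≈ 1.911022.
m/(2*ln(n/m)) ≈ 35/1.911022 ≈ 18.3148.
floor = 18.
k_max = max(1, 18) = 18.

18


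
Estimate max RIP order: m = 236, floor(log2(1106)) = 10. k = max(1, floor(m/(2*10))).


floor(log2(1106)) = 10.
2*10 = 20.
m/(2*floor(log2(n))) = 236/20 ≈ 11.8.
floor = 11.
k = max(1, 11) = 11.

11


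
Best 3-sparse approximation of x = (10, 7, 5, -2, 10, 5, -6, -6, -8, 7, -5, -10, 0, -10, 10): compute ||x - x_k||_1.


Sorted |x_i| descending: [10, 10, 10, 10, 10, 8, 7, 7, 6, 6, 5, 5, 5, 2, 0]
Keep top 3: [10, 10, 10]
Tail entries: [10, 10, 8, 7, 7, 6, 6, 5, 5, 5, 2, 0]
L1 error = sum of tail = 71.

71


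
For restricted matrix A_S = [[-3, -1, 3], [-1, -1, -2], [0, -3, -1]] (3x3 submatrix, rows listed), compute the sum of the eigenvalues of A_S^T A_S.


Sum of eigenvalues of A_S^T A_S = trace(A_S^T A_S) = sum of squared column norms of A_S.
A_S^T A_S diagonal: [10, 11, 14].
trace = 10 + 11 + 14 = 35.

35


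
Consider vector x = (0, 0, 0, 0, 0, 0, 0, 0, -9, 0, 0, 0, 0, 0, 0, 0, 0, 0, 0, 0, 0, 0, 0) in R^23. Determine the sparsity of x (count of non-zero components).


Non-zero positions: [8].
Sparsity = 1.

1


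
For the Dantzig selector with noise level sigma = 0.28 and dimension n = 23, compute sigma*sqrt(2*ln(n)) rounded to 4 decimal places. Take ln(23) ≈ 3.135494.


ln(23) ≈ 3.135494.
2*ln(n) ≈ 6.270988.
sqrt(2*ln(n)) ≈ sqrt(6.270988) ≈ 2.504194.
threshold ≈ 0.28*2.504194 = 0.70117432 ≈ 0.7012.

0.7012


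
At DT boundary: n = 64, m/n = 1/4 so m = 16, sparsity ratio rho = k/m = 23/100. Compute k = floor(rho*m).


m = 1/4*64 = 16.
rho = 23/100.
rho*m = 23/100*16 = 3.68.
k = floor(3.68) = 3.

3


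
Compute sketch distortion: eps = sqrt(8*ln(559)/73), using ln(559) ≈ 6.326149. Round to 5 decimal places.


ln(559) ≈ 6.326149.
8*ln(N)/m ≈ 8*6.326149/73 ≈ 0.6932766.
eps = sqrt(0.6932766) ≈ 0.8326323 ≈ 0.83263.

0.83263


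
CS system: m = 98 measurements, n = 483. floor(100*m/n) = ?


100*m/n = 100*98/483 ≈ 20.2899.
floor = 20.

20


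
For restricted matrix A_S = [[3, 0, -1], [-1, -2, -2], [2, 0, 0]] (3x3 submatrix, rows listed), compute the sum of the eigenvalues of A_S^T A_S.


Sum of eigenvalues of A_S^T A_S = trace(A_S^T A_S) = sum of squared column norms of A_S.
A_S^T A_S diagonal: [14, 4, 5].
trace = 14 + 4 + 5 = 23.

23


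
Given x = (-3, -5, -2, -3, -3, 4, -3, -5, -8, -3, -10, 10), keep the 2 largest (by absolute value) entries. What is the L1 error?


Sorted |x_i| descending: [10, 10, 8, 5, 5, 4, 3, 3, 3, 3, 3, 2]
Keep top 2: [10, 10]
Tail entries: [8, 5, 5, 4, 3, 3, 3, 3, 3, 2]
L1 error = sum of tail = 39.

39


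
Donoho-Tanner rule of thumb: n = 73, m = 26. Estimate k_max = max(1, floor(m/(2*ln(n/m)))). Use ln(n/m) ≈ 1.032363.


n/m = 73/26.
ln(n/m) ≈ 1.032363.
2*ln(n/m) ≈ 2.064726.
m/(2*ln(n/m)) ≈ 26/2.064726 ≈ 12.5925.
floor = 12.
k_max = max(1, 12) = 12.

12


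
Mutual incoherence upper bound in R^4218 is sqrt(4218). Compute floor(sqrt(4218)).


64^2 = 4096 <= 4218 < 4225 = 65^2, so 64 <= sqrt(4218) < 65.
floor(sqrt(4218)) = 64.

64


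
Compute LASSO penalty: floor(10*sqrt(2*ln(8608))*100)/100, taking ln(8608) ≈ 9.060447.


ln(8608) ≈ 9.060447.
2*ln(n) ≈ 18.120894.
sqrt(2*ln(n)) ≈ sqrt(18.120894) ≈ 4.256864.
lambda ≈ 10*4.256864 = 42.56864.
floor(lambda*100)/100 = 42.56.

42.56


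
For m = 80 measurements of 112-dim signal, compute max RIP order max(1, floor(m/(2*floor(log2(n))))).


floor(log2(112)) = 6.
2*6 = 12.
m/(2*floor(log2(n))) = 80/12 ≈ 6.6667.
floor = 6.
k = max(1, 6) = 6.

6


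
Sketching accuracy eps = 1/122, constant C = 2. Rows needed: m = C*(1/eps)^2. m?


1/eps = 122.
(1/eps)^2 = 14884.
m = 2*14884 = 29768.

29768


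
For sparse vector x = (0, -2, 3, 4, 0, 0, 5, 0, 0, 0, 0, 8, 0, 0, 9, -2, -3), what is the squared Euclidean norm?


Non-zero entries: [(1, -2), (2, 3), (3, 4), (6, 5), (11, 8), (14, 9), (15, -2), (16, -3)]
Squares: [4, 9, 16, 25, 64, 81, 4, 9]
||x||_2^2 = sum = 212.

212


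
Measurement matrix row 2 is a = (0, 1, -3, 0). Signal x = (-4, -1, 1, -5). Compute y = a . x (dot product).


Non-zero terms: ['0*-4', '1*-1', '-3*1', '0*-5']
Products: [0, -1, -3, 0]
y = sum = -4.

-4


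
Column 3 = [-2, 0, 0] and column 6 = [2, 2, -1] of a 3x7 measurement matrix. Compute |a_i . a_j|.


Inner product: -2*2 + 0*2 + 0*-1
Products: [-4, 0, 0]
Sum = -4.
|dot| = 4.

4


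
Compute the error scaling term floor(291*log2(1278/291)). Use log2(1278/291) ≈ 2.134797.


log2(n/k) = log2(1278/291) ≈ 2.134797.
k*log2(n/k) ≈ 291*2.134797 = 621.225927.
floor(621.225927) = 621.

621


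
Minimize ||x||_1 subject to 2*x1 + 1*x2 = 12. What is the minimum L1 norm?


Axis intercepts:
  x1 = 6, x2 = 0: L1 = 6
  x1 = 0, x2 = 12: L1 = 12
x* = (6, 0)
||x*||_1 = 6.

6


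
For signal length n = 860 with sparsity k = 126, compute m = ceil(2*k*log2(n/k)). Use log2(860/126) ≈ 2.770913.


log2(n/k) = log2(860/126) ≈ 2.770913.
2*k*log2(n/k) ≈ 2*126*2.770913 = 698.270076.
m = ceil(698.270076) = 699.

699


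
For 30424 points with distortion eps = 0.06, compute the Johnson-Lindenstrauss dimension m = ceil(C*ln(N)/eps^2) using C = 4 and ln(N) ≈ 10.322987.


ln(30424) ≈ 10.322987.
eps^2 = 0.06^2 = 0.0036.
C*ln(N)/eps^2 ≈ 4*10.322987/0.0036 ≈ 11469.9856.
m = ceil(11469.9856) = 11470.

11470


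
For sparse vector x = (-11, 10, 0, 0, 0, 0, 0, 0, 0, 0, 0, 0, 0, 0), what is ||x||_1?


Non-zero entries: [(0, -11), (1, 10)]
Absolute values: [11, 10]
||x||_1 = sum = 21.

21


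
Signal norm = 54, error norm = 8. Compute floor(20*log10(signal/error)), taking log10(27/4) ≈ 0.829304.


||x||/||e|| = 54/8 = 27/4.
log10(27/4) ≈ 0.829304.
20*log10(||x||/||e||) ≈ 20*0.829304 = 16.58608.
floor(16.58608) = 16.

16


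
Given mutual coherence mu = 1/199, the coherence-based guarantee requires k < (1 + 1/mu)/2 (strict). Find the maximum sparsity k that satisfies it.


1/mu = 199.
1 + 1/mu = 200.
(1 + 1/mu)/2 = 100 is an integer and the inequality is strict, so k_max = 100 - 1 = 99.

99


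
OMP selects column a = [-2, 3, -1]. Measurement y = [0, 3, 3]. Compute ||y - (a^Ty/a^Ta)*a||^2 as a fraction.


a^T a = 14.
a^T y = 6.
coeff = 6/14 = 3/7.
||r||^2 = 108/7.

108/7


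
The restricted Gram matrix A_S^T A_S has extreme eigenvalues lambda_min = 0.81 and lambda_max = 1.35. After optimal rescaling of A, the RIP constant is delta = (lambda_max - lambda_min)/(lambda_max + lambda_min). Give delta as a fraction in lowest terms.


lambda_max - lambda_min = 1.35 - 0.81 = 0.54.
lambda_max + lambda_min = 1.35 + 0.81 = 2.16.
delta = 0.54/2.16 = 54/216 = 1/4.

1/4


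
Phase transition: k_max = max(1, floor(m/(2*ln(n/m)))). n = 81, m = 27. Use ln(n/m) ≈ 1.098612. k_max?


n/m = 81/27 = 3.
ln(n/m) ≈ 1.098612.
2*ln(n/m) ≈ 2.197224.
m/(2*ln(n/m)) ≈ 27/2.197224 ≈ 12.2882.
floor = 12.
k_max = max(1, 12) = 12.

12


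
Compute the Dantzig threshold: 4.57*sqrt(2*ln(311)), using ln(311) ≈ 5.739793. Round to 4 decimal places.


ln(311) ≈ 5.739793.
2*ln(n) ≈ 11.479586.
sqrt(2*ln(n)) ≈ sqrt(11.479586) ≈ 3.388154.
threshold ≈ 4.57*3.388154 = 15.48386378 ≈ 15.4839.

15.4839


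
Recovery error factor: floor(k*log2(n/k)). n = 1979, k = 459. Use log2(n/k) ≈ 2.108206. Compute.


log2(n/k) = log2(1979/459) ≈ 2.108206.
k*log2(n/k) ≈ 459*2.108206 = 967.666554.
floor(967.666554) = 967.

967


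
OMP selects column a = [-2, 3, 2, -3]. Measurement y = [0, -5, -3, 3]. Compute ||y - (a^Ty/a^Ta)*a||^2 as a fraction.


a^T a = 26.
a^T y = -30.
coeff = -30/26 = -15/13.
||r||^2 = 109/13.

109/13


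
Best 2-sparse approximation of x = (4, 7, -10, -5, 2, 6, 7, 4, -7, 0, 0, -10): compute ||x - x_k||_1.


Sorted |x_i| descending: [10, 10, 7, 7, 7, 6, 5, 4, 4, 2, 0, 0]
Keep top 2: [10, 10]
Tail entries: [7, 7, 7, 6, 5, 4, 4, 2, 0, 0]
L1 error = sum of tail = 42.

42


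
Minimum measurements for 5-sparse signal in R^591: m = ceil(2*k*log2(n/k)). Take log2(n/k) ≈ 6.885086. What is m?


log2(n/k) = log2(591/5) ≈ 6.885086.
2*k*log2(n/k) ≈ 2*5*6.885086 = 68.85086.
m = ceil(68.85086) = 69.

69


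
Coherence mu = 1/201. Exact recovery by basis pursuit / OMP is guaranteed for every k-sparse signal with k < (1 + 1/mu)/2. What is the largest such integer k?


1/mu = 201.
1 + 1/mu = 202.
(1 + 1/mu)/2 = 101 is an integer and the inequality is strict, so k_max = 101 - 1 = 100.

100


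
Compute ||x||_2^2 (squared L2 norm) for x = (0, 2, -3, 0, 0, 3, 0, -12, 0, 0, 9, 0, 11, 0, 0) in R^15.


Non-zero entries: [(1, 2), (2, -3), (5, 3), (7, -12), (10, 9), (12, 11)]
Squares: [4, 9, 9, 144, 81, 121]
||x||_2^2 = sum = 368.

368


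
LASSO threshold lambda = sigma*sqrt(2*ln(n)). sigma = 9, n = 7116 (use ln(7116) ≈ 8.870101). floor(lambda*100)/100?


ln(7116) ≈ 8.870101.
2*ln(n) ≈ 17.740202.
sqrt(2*ln(n)) ≈ sqrt(17.740202) ≈ 4.211912.
lambda ≈ 9*4.211912 = 37.907208.
floor(lambda*100)/100 = 37.90.

37.90
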